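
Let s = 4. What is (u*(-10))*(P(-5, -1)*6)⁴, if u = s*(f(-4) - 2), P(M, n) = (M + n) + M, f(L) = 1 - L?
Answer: -2276968320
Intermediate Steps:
P(M, n) = n + 2*M
u = 12 (u = 4*((1 - 1*(-4)) - 2) = 4*((1 + 4) - 2) = 4*(5 - 2) = 4*3 = 12)
(u*(-10))*(P(-5, -1)*6)⁴ = (12*(-10))*((-1 + 2*(-5))*6)⁴ = -120*1296*(-1 - 10)⁴ = -120*(-11*6)⁴ = -120*(-66)⁴ = -120*18974736 = -2276968320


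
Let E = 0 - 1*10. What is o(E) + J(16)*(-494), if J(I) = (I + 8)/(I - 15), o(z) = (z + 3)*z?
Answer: -11786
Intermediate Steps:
E = -10 (E = 0 - 10 = -10)
o(z) = z*(3 + z) (o(z) = (3 + z)*z = z*(3 + z))
J(I) = (8 + I)/(-15 + I)
o(E) + J(16)*(-494) = -10*(3 - 10) + ((8 + 16)/(-15 + 16))*(-494) = -10*(-7) + (24/1)*(-494) = 70 + (1*24)*(-494) = 70 + 24*(-494) = 70 - 11856 = -11786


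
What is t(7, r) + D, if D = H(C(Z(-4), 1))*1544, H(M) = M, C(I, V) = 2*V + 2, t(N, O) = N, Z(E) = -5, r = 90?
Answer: 6183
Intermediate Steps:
C(I, V) = 2 + 2*V
D = 6176 (D = (2 + 2*1)*1544 = (2 + 2)*1544 = 4*1544 = 6176)
t(7, r) + D = 7 + 6176 = 6183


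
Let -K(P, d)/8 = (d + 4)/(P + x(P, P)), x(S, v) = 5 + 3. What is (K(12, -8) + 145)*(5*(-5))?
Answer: -3665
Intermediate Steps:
x(S, v) = 8
K(P, d) = -8*(4 + d)/(8 + P) (K(P, d) = -8*(d + 4)/(P + 8) = -8*(4 + d)/(8 + P))
(K(12, -8) + 145)*(5*(-5)) = (8*(-4 - 1*(-8))/(8 + 12) + 145)*(5*(-5)) = (8*(-4 + 8)/20 + 145)*(-25) = (8*(1/20)*4 + 145)*(-25) = (8/5 + 145)*(-25) = (733/5)*(-25) = -3665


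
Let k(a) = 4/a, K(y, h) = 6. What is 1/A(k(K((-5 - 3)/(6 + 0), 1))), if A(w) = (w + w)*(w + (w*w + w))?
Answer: 27/64 ≈ 0.42188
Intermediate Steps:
A(w) = 2*w*(w**2 + 2*w) (A(w) = (2*w)*(w + (w**2 + w)) = (2*w)*(w + (w + w**2)) = (2*w)*(w**2 + 2*w) = 2*w*(w**2 + 2*w))
1/A(k(K((-5 - 3)/(6 + 0), 1))) = 1/(2*(4/6)**2*(2 + 4/6)) = 1/(2*(4*(1/6))**2*(2 + 4*(1/6))) = 1/(2*(2/3)**2*(2 + 2/3)) = 1/(2*(4/9)*(8/3)) = 1/(64/27) = 27/64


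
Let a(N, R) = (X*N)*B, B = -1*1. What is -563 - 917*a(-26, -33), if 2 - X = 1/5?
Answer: -217393/5 ≈ -43479.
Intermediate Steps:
X = 9/5 (X = 2 - 1/5 = 2 - 1*⅕ = 2 - ⅕ = 9/5 ≈ 1.8000)
B = -1
a(N, R) = -9*N/5 (a(N, R) = (9*N/5)*(-1) = -9*N/5)
-563 - 917*a(-26, -33) = -563 - (-8253)*(-26)/5 = -563 - 917*234/5 = -563 - 214578/5 = -217393/5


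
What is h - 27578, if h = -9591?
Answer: -37169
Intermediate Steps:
h - 27578 = -9591 - 27578 = -37169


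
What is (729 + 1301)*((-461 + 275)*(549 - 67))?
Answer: -181993560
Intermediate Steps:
(729 + 1301)*((-461 + 275)*(549 - 67)) = 2030*(-186*482) = 2030*(-89652) = -181993560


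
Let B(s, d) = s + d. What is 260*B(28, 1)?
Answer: 7540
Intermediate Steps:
B(s, d) = d + s
260*B(28, 1) = 260*(1 + 28) = 260*29 = 7540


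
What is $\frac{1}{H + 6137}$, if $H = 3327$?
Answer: $\frac{1}{9464} \approx 0.00010566$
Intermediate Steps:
$\frac{1}{H + 6137} = \frac{1}{3327 + 6137} = \frac{1}{9464}$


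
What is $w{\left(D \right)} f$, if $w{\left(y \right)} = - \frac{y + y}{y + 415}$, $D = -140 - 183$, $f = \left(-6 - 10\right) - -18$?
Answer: $\frac{323}{23} \approx 14.043$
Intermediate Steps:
$f = 2$ ($f = \left(-6 - 10\right) + 18 = -16 + 18 = 2$)
$D = -323$ ($D = -140 - 183 = -323$)
$w{\left(y \right)} = - \frac{2 y}{415 + y}$
$w{\left(D \right)} f = \left(-2\right) \left(-323\right) \frac{1}{415 - 323} \cdot 2 = \left(-2\right) \left(-323\right) \frac{1}{92} \cdot 2 = \frac{323}{46} \cdot 2 = \frac{323}{23}$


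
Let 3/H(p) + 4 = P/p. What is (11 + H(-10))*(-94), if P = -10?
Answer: -940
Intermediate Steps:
H(p) = 3/(-4 - 10/p)
(11 + H(-10))*(-94) = (11 - 3*(-10)/(10 + 4*(-10)))*(-94) = (11 - 3*(-10)/(10 - 40))*(-94) = (11 - 3*(-10)/(-30))*(-94) = (11 - 3*(-10)*(-1/30))*(-94) = (11 - 1)*(-94) = 10*(-94) = -940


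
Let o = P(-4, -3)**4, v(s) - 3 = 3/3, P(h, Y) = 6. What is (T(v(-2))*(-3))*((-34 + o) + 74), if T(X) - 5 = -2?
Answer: -12024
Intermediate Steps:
v(s) = 4 (v(s) = 3 + 3/3 = 3 + 3*(1/3) = 3 + 1 = 4)
o = 1296 (o = 6**4 = 1296)
T(X) = 3 (T(X) = 5 - 2 = 3)
(T(v(-2))*(-3))*((-34 + o) + 74) = (3*(-3))*((-34 + 1296) + 74) = -9*(1262 + 74) = -9*1336 = -12024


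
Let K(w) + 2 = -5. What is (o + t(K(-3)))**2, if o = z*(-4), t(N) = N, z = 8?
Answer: 1521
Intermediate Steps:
K(w) = -7 (K(w) = -2 - 5 = -7)
o = -32 (o = 8*(-4) = -32)
(o + t(K(-3)))**2 = (-32 - 7)**2 = (-39)**2 = 1521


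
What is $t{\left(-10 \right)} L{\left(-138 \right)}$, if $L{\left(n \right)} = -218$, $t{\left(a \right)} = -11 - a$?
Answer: $218$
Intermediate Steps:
$t{\left(-10 \right)} L{\left(-138 \right)} = \left(-11 - -10\right) \left(-218\right) = \left(-11 + 10\right) \left(-218\right) = \left(-1\right) \left(-218\right) = 218$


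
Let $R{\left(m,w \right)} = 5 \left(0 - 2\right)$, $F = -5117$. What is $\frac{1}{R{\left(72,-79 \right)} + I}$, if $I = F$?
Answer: $- \frac{1}{5127} \approx -0.00019505$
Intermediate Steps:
$I = -5117$
$R{\left(m,w \right)} = -10$ ($R{\left(m,w \right)} = 5 \left(-2\right) = -10$)
$\frac{1}{R{\left(72,-79 \right)} + I} = \frac{1}{-10 - 5117} = \frac{1}{-5127} = - \frac{1}{5127}$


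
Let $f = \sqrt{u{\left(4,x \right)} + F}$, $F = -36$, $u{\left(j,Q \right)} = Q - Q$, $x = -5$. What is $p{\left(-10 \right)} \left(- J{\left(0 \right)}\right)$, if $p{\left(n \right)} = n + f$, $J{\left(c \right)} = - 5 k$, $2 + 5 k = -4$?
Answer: $60 - 36 i \approx 60.0 - 36.0 i$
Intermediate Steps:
$u{\left(j,Q \right)} = 0$
$k = - \frac{6}{5}$ ($k = - \frac{2}{5} + \frac{1}{5} \left(-4\right) = - \frac{2}{5} - \frac{4}{5} = - \frac{6}{5} \approx -1.2$)
$f = 6 i$ ($f = \sqrt{0 - 36} = \sqrt{-36} = 6 i \approx 6.0 i$)
$J{\left(c \right)} = 6$ ($J{\left(c \right)} = \left(-5\right) \left(- \frac{6}{5}\right) = 6$)
$p{\left(n \right)} = n + 6 i$
$p{\left(-10 \right)} \left(- J{\left(0 \right)}\right) = \left(-10 + 6 i\right) \left(\left(-1\right) 6\right) = \left(-10 + 6 i\right) \left(-6\right) = 60 - 36 i$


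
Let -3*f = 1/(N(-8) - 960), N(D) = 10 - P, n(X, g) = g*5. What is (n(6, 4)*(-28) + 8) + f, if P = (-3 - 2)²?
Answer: -1614599/2925 ≈ -552.00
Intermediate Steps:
n(X, g) = 5*g
P = 25 (P = (-5)² = 25)
N(D) = -15 (N(D) = 10 - 1*25 = 10 - 25 = -15)
f = 1/2925 (f = -1/(3*(-15 - 960)) = -⅓/(-975) = -⅓*(-1/975) = 1/2925 ≈ 0.00034188)
(n(6, 4)*(-28) + 8) + f = ((5*4)*(-28) + 8) + 1/2925 = (20*(-28) + 8) + 1/2925 = (-560 + 8) + 1/2925 = -552 + 1/2925 = -1614599/2925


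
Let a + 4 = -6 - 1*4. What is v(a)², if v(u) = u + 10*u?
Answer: 23716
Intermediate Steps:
a = -14 (a = -4 + (-6 - 1*4) = -4 + (-6 - 4) = -4 - 10 = -14)
v(u) = 11*u
v(a)² = (11*(-14))² = (-154)² = 23716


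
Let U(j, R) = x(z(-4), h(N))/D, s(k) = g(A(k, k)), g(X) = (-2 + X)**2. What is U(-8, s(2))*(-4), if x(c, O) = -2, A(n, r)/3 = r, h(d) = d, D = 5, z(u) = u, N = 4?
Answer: 8/5 ≈ 1.6000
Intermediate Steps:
A(n, r) = 3*r
s(k) = (-2 + 3*k)**2
U(j, R) = -2/5
U(-8, s(2))*(-4) = -2/5*(-4) = 8/5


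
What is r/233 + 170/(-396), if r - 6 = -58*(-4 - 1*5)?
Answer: 84739/46134 ≈ 1.8368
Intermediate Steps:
r = 528 (r = 6 - 58*(-4 - 1*5) = 6 - 58*(-4 - 5) = 6 - 58*(-9) = 6 + 522 = 528)
r/233 + 170/(-396) = 528/233 + 170/(-396) = 528*(1/233) + 170*(-1/396) = 528/233 - 85/198 = 84739/46134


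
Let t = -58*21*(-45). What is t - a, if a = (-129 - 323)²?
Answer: -149494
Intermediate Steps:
a = 204304 (a = (-452)² = 204304)
t = 54810 (t = -1218*(-45) = 54810)
t - a = 54810 - 1*204304 = 54810 - 204304 = -149494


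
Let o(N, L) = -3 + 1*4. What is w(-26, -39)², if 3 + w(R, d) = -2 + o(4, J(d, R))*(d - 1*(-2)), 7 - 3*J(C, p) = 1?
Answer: 1764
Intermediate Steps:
J(C, p) = 2 (J(C, p) = 7/3 - ⅓*1 = 7/3 - ⅓ = 2)
o(N, L) = 1 (o(N, L) = -3 + 4 = 1)
w(R, d) = -3 + d (w(R, d) = -3 + (-2 + 1*(d - 1*(-2))) = -3 + (-2 + 1*(d + 2)) = -3 + (-2 + 1*(2 + d)) = -3 + (-2 + (2 + d)) = -3 + d)
w(-26, -39)² = (-3 - 39)² = (-42)² = 1764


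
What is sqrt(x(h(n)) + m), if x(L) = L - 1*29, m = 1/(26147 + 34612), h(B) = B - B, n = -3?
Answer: I*sqrt(11895329510)/20253 ≈ 5.3852*I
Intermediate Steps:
h(B) = 0
m = 1/60759 ≈ 1.6458e-5
x(L) = -29 + L (x(L) = L - 29 = -29 + L)
sqrt(x(h(n)) + m) = sqrt((-29 + 0) + 1/60759) = sqrt(-29 + 1/60759) = sqrt(-1762010/60759) = I*sqrt(11895329510)/20253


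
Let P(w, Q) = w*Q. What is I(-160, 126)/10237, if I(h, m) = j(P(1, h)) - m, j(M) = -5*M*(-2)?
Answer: -1726/10237 ≈ -0.16860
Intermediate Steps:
P(w, Q) = Q*w
j(M) = 10*M
I(h, m) = -m + 10*h (I(h, m) = 10*(h*1) - m = 10*h - m = -m + 10*h)
I(-160, 126)/10237 = (-1*126 + 10*(-160))/10237 = (-126 - 1600)*(1/10237) = -1726*1/10237 = -1726/10237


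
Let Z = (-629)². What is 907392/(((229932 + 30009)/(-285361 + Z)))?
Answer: 33355729920/86647 ≈ 3.8496e+5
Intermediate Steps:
Z = 395641
907392/(((229932 + 30009)/(-285361 + Z))) = 907392/(((229932 + 30009)/(-285361 + 395641))) = 907392/((259941/110280)) = 907392/((259941*(1/110280))) = 907392/(86647/36760) = 907392*(36760/86647) = 33355729920/86647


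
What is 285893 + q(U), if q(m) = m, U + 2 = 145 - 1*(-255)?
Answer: 286291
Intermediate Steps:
U = 398 (U = -2 + (145 - 1*(-255)) = -2 + (145 + 255) = -2 + 400 = 398)
285893 + q(U) = 285893 + 398 = 286291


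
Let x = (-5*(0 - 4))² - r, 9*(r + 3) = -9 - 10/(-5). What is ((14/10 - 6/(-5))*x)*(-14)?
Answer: -661388/45 ≈ -14698.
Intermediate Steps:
r = -34/9 (r = -3 + (-9 - 10/(-5))/9 = -3 + (-9 - 10*(-⅕))/9 = -3 + (-9 + 2)/9 = -3 + (⅑)*(-7) = -3 - 7/9 = -34/9 ≈ -3.7778)
x = 3634/9 (x = (-5*(0 - 4))² - 1*(-34/9) = (-5*(-4))² + 34/9 = 20² + 34/9 = 400 + 34/9 = 3634/9 ≈ 403.78)
((14/10 - 6/(-5))*x)*(-14) = ((14/10 - 6/(-5))*(3634/9))*(-14) = ((14*(⅒) - 6*(-⅕))*(3634/9))*(-14) = ((7/5 + 6/5)*(3634/9))*(-14) = ((13/5)*(3634/9))*(-14) = (47242/45)*(-14) = -661388/45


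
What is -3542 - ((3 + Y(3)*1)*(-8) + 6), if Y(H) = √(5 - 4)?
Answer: -3516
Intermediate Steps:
Y(H) = 1 (Y(H) = √1 = 1)
-3542 - ((3 + Y(3)*1)*(-8) + 6) = -3542 - ((3 + 1*1)*(-8) + 6) = -3542 - ((3 + 1)*(-8) + 6) = -3542 - (4*(-8) + 6) = -3542 - (-32 + 6) = -3542 - 1*(-26) = -3542 + 26 = -3516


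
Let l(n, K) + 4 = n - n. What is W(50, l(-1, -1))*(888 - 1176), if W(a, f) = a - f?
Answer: -15552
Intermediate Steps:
l(n, K) = -4 (l(n, K) = -4 + (n - n) = -4 + 0 = -4)
W(50, l(-1, -1))*(888 - 1176) = (50 - 1*(-4))*(888 - 1176) = (50 + 4)*(-288) = 54*(-288) = -15552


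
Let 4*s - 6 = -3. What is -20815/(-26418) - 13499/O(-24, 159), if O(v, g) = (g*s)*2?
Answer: -234434803/4200462 ≈ -55.812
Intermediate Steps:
s = ¾ (s = 3/2 + (¼)*(-3) = 3/2 - ¾ = ¾ ≈ 0.75000)
O(v, g) = 3*g/2 (O(v, g) = (g*(¾))*2 = (3*g/4)*2 = 3*g/2)
-20815/(-26418) - 13499/O(-24, 159) = -20815/(-26418) - 13499/((3/2)*159) = -20815*(-1/26418) - 13499/477/2 = 20815/26418 - 13499*2/477 = 20815/26418 - 26998/477 = -234434803/4200462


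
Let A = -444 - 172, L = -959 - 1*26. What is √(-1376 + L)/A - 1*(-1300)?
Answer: 1300 - I*√2361/616 ≈ 1300.0 - 0.07888*I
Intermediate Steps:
L = -985 (L = -959 - 26 = -985)
A = -616
√(-1376 + L)/A - 1*(-1300) = √(-1376 - 985)/(-616) - 1*(-1300) = √(-2361)*(-1/616) + 1300 = (I*√2361)*(-1/616) + 1300 = -I*√2361/616 + 1300 = 1300 - I*√2361/616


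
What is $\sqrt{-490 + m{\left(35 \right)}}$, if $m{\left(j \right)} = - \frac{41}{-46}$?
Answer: $\frac{i \sqrt{1034954}}{46} \approx 22.116 i$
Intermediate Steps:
$m{\left(j \right)} = \frac{41}{46}$ ($m{\left(j \right)} = \left(-41\right) \left(- \frac{1}{46}\right) = \frac{41}{46}$)
$\sqrt{-490 + m{\left(35 \right)}} = \sqrt{-490 + \frac{41}{46}} = \sqrt{- \frac{22499}{46}} = \frac{i \sqrt{1034954}}{46}$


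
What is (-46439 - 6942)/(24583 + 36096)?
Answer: -53381/60679 ≈ -0.87973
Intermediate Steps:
(-46439 - 6942)/(24583 + 36096) = -53381/60679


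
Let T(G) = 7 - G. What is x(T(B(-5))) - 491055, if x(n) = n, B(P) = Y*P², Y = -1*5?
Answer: -490923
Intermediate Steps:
Y = -5
B(P) = -5*P²
x(T(B(-5))) - 491055 = (7 - (-5)*(-5)²) - 491055 = (7 - (-5)*25) - 491055 = (7 - 1*(-125)) - 491055 = (7 + 125) - 491055 = 132 - 491055 = -490923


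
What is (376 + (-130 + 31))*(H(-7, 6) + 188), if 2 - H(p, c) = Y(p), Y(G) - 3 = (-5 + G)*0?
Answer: 51799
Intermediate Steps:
Y(G) = 3 (Y(G) = 3 + (-5 + G)*0 = 3 + 0 = 3)
H(p, c) = -1 (H(p, c) = 2 - 1*3 = 2 - 3 = -1)
(376 + (-130 + 31))*(H(-7, 6) + 188) = (376 + (-130 + 31))*(-1 + 188) = (376 - 99)*187 = 277*187 = 51799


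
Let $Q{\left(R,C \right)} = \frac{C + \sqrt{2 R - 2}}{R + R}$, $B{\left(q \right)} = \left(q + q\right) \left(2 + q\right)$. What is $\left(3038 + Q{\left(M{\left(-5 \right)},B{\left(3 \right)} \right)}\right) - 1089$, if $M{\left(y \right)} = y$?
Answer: $1946 - \frac{i \sqrt{3}}{5} \approx 1946.0 - 0.34641 i$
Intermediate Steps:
$B{\left(q \right)} = 2 q \left(2 + q\right)$
$Q{\left(R,C \right)} = \frac{C + \sqrt{-2 + 2 R}}{2 R}$
$\left(3038 + Q{\left(M{\left(-5 \right)},B{\left(3 \right)} \right)}\right) - 1089 = \left(3038 + \frac{\frac{2 \cdot 3 \left(2 + 3\right)}{2} + \frac{\sqrt{-2 + 2 \left(-5\right)}}{2}}{-5}\right) - 1089 = \left(3038 - \frac{\frac{2 \cdot 3 \cdot 5}{2} + \frac{\sqrt{-2 - 10}}{2}}{5}\right) - 1089 = \left(3038 - \frac{\frac{1}{2} \cdot 30 + \frac{\sqrt{-12}}{2}}{5}\right) - 1089 = \left(3038 - \frac{15 + \frac{2 i \sqrt{3}}{2}}{5}\right) - 1089 = \left(3038 - \frac{15 + i \sqrt{3}}{5}\right) - 1089 = \left(3038 - \left(3 + \frac{i \sqrt{3}}{5}\right)\right) - 1089 = \left(3035 - \frac{i \sqrt{3}}{5}\right) - 1089 = 1946 - \frac{i \sqrt{3}}{5}$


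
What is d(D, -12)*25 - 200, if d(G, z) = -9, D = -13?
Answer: -425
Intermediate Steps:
d(D, -12)*25 - 200 = -9*25 - 200 = -225 - 200 = -425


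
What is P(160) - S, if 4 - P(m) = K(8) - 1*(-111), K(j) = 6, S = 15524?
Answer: -15637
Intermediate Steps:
P(m) = -113 (P(m) = 4 - (6 - 1*(-111)) = 4 - (6 + 111) = 4 - 1*117 = 4 - 117 = -113)
P(160) - S = -113 - 1*15524 = -113 - 15524 = -15637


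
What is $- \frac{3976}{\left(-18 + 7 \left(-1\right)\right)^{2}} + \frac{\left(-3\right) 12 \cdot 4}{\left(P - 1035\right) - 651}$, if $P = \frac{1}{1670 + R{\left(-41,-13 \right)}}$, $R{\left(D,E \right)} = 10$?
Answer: $- \frac{11110736504}{1770299375} \approx -6.2762$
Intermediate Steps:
$P = \frac{1}{1680}$ ($P = \frac{1}{1670 + 10} = \frac{1}{1680} \approx 0.00059524$)
$- \frac{3976}{\left(-18 + 7 \left(-1\right)\right)^{2}} + \frac{\left(-3\right) 12 \cdot 4}{\left(P - 1035\right) - 651} = - \frac{3976}{\left(-18 + 7 \left(-1\right)\right)^{2}} + \frac{\left(-3\right) 12 \cdot 4}{\left(\frac{1}{1680} - 1035\right) - 651} = - \frac{3976}{\left(-18 - 7\right)^{2}} + \frac{\left(-36\right) 4}{- \frac{1738799}{1680} - 651} = - \frac{3976}{\left(-25\right)^{2}} - \frac{144}{- \frac{2832479}{1680}} = - \frac{3976}{625} - - \frac{241920}{2832479} = \left(-3976\right) \frac{1}{625} + \frac{241920}{2832479} = - \frac{3976}{625} + \frac{241920}{2832479} = - \frac{11110736504}{1770299375}$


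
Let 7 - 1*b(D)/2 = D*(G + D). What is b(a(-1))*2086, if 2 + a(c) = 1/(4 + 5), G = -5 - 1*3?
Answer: -3946712/81 ≈ -48725.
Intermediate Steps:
G = -8 (G = -5 - 3 = -8)
a(c) = -17/9 (a(c) = -2 + 1/(4 + 5) = -2 + 1/9 = -2 + ⅑ = -17/9)
b(D) = 14 - 2*D*(-8 + D)
b(a(-1))*2086 = (14 - 2*(-17/9)² + 16*(-17/9))*2086 = (14 - 2*289/81 - 272/9)*2086 = (14 - 578/81 - 272/9)*2086 = -1892/81*2086 = -3946712/81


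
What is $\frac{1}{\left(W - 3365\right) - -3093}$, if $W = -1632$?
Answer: $- \frac{1}{1904} \approx -0.00052521$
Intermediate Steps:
$\frac{1}{\left(W - 3365\right) - -3093} = \frac{1}{\left(-1632 - 3365\right) - -3093} = \frac{1}{-4997 + 3093} = \frac{1}{-1904} = - \frac{1}{1904}$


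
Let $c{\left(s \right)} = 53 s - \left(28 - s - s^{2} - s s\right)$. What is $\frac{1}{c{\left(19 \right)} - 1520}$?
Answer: $\frac{1}{200} \approx 0.005$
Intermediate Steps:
$c{\left(s \right)} = -28 + 2 s^{2} + 54 s$ ($c{\left(s \right)} = 53 s - \left(28 - s - 2 s^{2}\right) = 53 s + \left(-28 + s + 2 s^{2}\right) = -28 + 2 s^{2} + 54 s$)
$\frac{1}{c{\left(19 \right)} - 1520} = \frac{1}{\left(-28 + 2 \cdot 19^{2} + 54 \cdot 19\right) - 1520} = \frac{1}{\left(-28 + 2 \cdot 361 + 1026\right) + \left(-4998 + 3478\right)} = \frac{1}{\left(-28 + 722 + 1026\right) - 1520} = \frac{1}{1720 - 1520} = \frac{1}{200}$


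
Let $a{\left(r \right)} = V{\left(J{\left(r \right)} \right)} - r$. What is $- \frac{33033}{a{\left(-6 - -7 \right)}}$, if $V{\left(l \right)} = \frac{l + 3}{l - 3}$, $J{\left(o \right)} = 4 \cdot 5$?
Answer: $- \frac{187187}{2} \approx -93594.0$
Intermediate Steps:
$J{\left(o \right)} = 20$
$V{\left(l \right)} = \frac{3 + l}{-3 + l}$ ($V{\left(l \right)} = \frac{3 + l}{l + \left(-5 + 2\right)} = \frac{3 + l}{l - 3} = \frac{3 + l}{-3 + l}$)
$a{\left(r \right)} = \frac{23}{17} - r$ ($a{\left(r \right)} = \frac{3 + 20}{-3 + 20} - r = \frac{1}{17} \cdot 23 - r = \frac{23}{17} - r$)
$- \frac{33033}{a{\left(-6 - -7 \right)}} = - \frac{33033}{\frac{23}{17} - \left(-6 - -7\right)} = - \frac{33033}{\frac{23}{17} - \left(-6 + 7\right)} = - \frac{33033}{\frac{23}{17} - 1} = - \frac{33033}{\frac{6}{17}} = \left(-33033\right) \frac{17}{6} = - \frac{187187}{2}$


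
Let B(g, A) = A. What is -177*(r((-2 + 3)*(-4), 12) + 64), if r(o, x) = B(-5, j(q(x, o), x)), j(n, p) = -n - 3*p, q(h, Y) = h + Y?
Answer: -3540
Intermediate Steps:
q(h, Y) = Y + h
r(o, x) = -o - 4*x (r(o, x) = -(o + x) - 3*x = (-o - x) - 3*x = -o - 4*x)
-177*(r((-2 + 3)*(-4), 12) + 64) = -177*((-(-2 + 3)*(-4) - 4*12) + 64) = -177*((-(-4) - 48) + 64) = -177*((-1*(-4) - 48) + 64) = -177*((4 - 48) + 64) = -177*(-44 + 64) = -177*20 = -3540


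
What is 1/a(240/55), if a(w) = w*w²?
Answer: 1331/110592 ≈ 0.012035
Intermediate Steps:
a(w) = w³
1/a(240/55) = 1/((240/55)³) = 1/((240*(1/55))³) = 1/((48/11)³) = 1/(110592/1331) = 1331/110592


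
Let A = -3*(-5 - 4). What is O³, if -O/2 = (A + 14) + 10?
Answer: -1061208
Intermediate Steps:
A = 27 (A = -3*(-9) = 27)
O = -102 (O = -2*((27 + 14) + 10) = -2*(41 + 10) = -2*51 = -102)
O³ = (-102)³ = -1061208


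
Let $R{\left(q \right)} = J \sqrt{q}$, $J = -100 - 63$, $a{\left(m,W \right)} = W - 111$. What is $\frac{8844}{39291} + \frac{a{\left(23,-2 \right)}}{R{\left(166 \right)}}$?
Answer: $\frac{2948}{13097} + \frac{113 \sqrt{166}}{27058} \approx 0.2789$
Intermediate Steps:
$a{\left(m,W \right)} = -111 + W$
$J = -163$
$R{\left(q \right)} = - 163 \sqrt{q}$
$\frac{8844}{39291} + \frac{a{\left(23,-2 \right)}}{R{\left(166 \right)}} = \frac{8844}{39291} + \frac{-111 - 2}{\left(-163\right) \sqrt{166}} = 8844 \cdot \frac{1}{39291} - 113 \left(- \frac{\sqrt{166}}{27058}\right) = \frac{2948}{13097} + \frac{113 \sqrt{166}}{27058}$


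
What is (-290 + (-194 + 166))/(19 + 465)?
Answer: -159/242 ≈ -0.65702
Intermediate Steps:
(-290 + (-194 + 166))/(19 + 465) = (-290 - 28)/484 = -318*1/484 = -159/242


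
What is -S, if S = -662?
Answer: 662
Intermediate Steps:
-S = -1*(-662) = 662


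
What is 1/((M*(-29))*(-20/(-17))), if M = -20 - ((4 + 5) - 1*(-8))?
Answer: 17/21460 ≈ 0.00079217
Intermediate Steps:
M = -37 (M = -20 - (9 + 8) = -20 - 1*17 = -20 - 17 = -37)
1/((M*(-29))*(-20/(-17))) = 1/((-37*(-29))*(-20/(-17))) = 1/(1073*(-20*(-1/17))) = 1/(1073*(20/17)) = 1/(21460/17) = 17/21460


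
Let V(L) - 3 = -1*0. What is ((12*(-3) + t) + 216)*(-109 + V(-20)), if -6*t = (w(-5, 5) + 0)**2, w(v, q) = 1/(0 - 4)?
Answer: -915787/48 ≈ -19079.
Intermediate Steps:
V(L) = 3 (V(L) = 3 - 1*0 = 3 + 0 = 3)
w(v, q) = -1/4 (w(v, q) = 1/(-4) = -1/4)
t = -1/96 (t = -(-1/4 + 0)**2/6 = -(-1/4)**2/6 = -1/6*1/16 = -1/96 ≈ -0.010417)
((12*(-3) + t) + 216)*(-109 + V(-20)) = ((12*(-3) - 1/96) + 216)*(-109 + 3) = ((-36 - 1/96) + 216)*(-106) = (-3457/96 + 216)*(-106) = (17279/96)*(-106) = -915787/48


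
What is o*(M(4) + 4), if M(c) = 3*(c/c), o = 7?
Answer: 49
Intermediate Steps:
M(c) = 3 (M(c) = 3*1 = 3)
o*(M(4) + 4) = 7*(3 + 4) = 7*7 = 49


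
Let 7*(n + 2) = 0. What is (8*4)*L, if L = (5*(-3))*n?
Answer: 960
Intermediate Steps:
n = -2 (n = -2 + (⅐)*0 = -2 + 0 = -2)
L = 30 (L = (5*(-3))*(-2) = -15*(-2) = 30)
(8*4)*L = (8*4)*30 = 32*30 = 960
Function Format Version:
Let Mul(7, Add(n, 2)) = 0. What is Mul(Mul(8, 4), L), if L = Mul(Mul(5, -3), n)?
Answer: 960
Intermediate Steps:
n = -2 (n = Add(-2, Mul(Rational(1, 7), 0)) = Add(-2, 0) = -2)
L = 30 (L = Mul(Mul(5, -3), -2) = Mul(-15, -2) = 30)
Mul(Mul(8, 4), L) = Mul(Mul(8, 4), 30) = Mul(32, 30) = 960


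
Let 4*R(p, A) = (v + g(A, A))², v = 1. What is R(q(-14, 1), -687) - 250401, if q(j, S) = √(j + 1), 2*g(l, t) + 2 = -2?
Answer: -1001603/4 ≈ -2.5040e+5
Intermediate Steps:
g(l, t) = -2 (g(l, t) = -1 + (½)*(-2) = -1 - 1 = -2)
q(j, S) = √(1 + j)
R(p, A) = ¼ (R(p, A) = (1 - 2)²/4 = (¼)*(-1)² = (¼)*1 = ¼)
R(q(-14, 1), -687) - 250401 = ¼ - 250401 = -1001603/4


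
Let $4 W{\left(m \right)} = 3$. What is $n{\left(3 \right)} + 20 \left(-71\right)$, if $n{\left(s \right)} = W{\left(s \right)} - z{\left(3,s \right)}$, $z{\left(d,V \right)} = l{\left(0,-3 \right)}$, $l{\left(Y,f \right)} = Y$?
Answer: $- \frac{5677}{4} \approx -1419.3$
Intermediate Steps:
$W{\left(m \right)} = \frac{3}{4}$ ($W{\left(m \right)} = \frac{1}{4} \cdot 3 = \frac{3}{4}$)
$z{\left(d,V \right)} = 0$
$n{\left(s \right)} = \frac{3}{4}$ ($n{\left(s \right)} = \frac{3}{4} - 0 = \frac{3}{4} + 0 = \frac{3}{4}$)
$n{\left(3 \right)} + 20 \left(-71\right) = \frac{3}{4} + 20 \left(-71\right) = \frac{3}{4} - 1420 = - \frac{5677}{4}$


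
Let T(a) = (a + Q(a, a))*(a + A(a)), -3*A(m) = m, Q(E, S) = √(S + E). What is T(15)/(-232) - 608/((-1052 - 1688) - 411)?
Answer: -165797/365516 - 5*√30/116 ≈ -0.68968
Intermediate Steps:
Q(E, S) = √(E + S)
A(m) = -m/3
T(a) = 2*a*(a + √2*√a)/3 (T(a) = (a + √(a + a))*(a - a/3) = (a + √(2*a))*(2*a/3) = (a + √2*√a)*(2*a/3) = 2*a*(a + √2*√a)/3)
T(15)/(-232) - 608/((-1052 - 1688) - 411) = ((⅔)*15² + 2*√2*15^(3/2)/3)/(-232) - 608/((-1052 - 1688) - 411) = ((⅔)*225 + 2*√2*(15*√15)/3)*(-1/232) - 608/(-2740 - 411) = (150 + 10*√30)*(-1/232) - 608/(-3151) = (-75/116 - 5*√30/116) - 608*(-1/3151) = (-75/116 - 5*√30/116) + 608/3151 = -165797/365516 - 5*√30/116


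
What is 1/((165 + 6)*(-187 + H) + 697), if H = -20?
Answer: -1/34700 ≈ -2.8818e-5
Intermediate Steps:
1/((165 + 6)*(-187 + H) + 697) = 1/((165 + 6)*(-187 - 20) + 697) = 1/(171*(-207) + 697) = 1/(-35397 + 697) = 1/(-34700) = -1/34700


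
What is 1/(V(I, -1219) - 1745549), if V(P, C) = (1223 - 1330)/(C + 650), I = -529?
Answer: -569/993217274 ≈ -5.7289e-7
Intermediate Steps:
V(P, C) = -107/(650 + C)
1/(V(I, -1219) - 1745549) = 1/(-107/(650 - 1219) - 1745549) = 1/(-107/(-569) - 1745549) = 1/(-107*(-1/569) - 1745549) = 1/(107/569 - 1745549) = 1/(-993217274/569) = -569/993217274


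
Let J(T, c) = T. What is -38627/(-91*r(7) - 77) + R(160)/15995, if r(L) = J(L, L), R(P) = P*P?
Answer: 2596397/46614 ≈ 55.700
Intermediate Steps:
R(P) = P²
r(L) = L
-38627/(-91*r(7) - 77) + R(160)/15995 = -38627/(-91*7 - 77) + 160²/15995 = -38627/(-637 - 77) + 25600*(1/15995) = -38627/(-714) + 5120/3199 = -38627*(-1/714) + 5120/3199 = 38627/714 + 5120/3199 = 2596397/46614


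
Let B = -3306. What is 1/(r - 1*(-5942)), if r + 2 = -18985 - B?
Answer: -1/9739 ≈ -0.00010268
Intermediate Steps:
r = -15681 (r = -2 + (-18985 - 1*(-3306)) = -2 + (-18985 + 3306) = -2 - 15679 = -15681)
1/(r - 1*(-5942)) = 1/(-15681 - 1*(-5942)) = 1/(-15681 + 5942) = 1/(-9739) = -1/9739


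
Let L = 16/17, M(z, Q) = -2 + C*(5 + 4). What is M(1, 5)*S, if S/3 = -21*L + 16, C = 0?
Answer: 384/17 ≈ 22.588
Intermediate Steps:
M(z, Q) = -2 (M(z, Q) = -2 + 0*(5 + 4) = -2 + 0*9 = -2 + 0 = -2)
L = 16/17 (L = 16*(1/17) = 16/17 ≈ 0.94118)
S = -192/17 (S = 3*(-21*16/17 + 16) = 3*(-336/17 + 16) = 3*(-64/17) = -192/17 ≈ -11.294)
M(1, 5)*S = -2*(-192/17) = 384/17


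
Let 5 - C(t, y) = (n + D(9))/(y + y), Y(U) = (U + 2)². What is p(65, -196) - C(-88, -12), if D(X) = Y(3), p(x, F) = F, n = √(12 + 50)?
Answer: -4849/24 - √62/24 ≈ -202.37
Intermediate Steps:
n = √62 ≈ 7.8740
Y(U) = (2 + U)²
D(X) = 25 (D(X) = (2 + 3)² = 5² = 25)
C(t, y) = 5 - (25 + √62)/(2*y) (C(t, y) = 5 - (√62 + 25)/(y + y) = 5 - (25 + √62)/(2*y))
p(65, -196) - C(-88, -12) = -196 - (-25 - √62 + 10*(-12))/(2*(-12)) = -196 - (-1)*(-25 - √62 - 120)/(2*12) = -196 - (-1)*(-145 - √62)/(2*12) = -196 - (145/24 + √62/24) = -196 + (-145/24 - √62/24) = -4849/24 - √62/24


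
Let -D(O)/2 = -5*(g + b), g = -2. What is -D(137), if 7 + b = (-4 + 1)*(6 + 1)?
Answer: 300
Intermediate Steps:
b = -28 (b = -7 + (-4 + 1)*(6 + 1) = -7 - 3*7 = -7 - 21 = -28)
D(O) = -300 (D(O) = -(-10)*(-2 - 28) = -(-10)*(-30) = -2*150 = -300)
-D(137) = -1*(-300) = 300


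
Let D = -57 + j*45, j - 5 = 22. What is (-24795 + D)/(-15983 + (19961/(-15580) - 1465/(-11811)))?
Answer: 4349571537060/2941330753211 ≈ 1.4788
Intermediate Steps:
j = 27 (j = 5 + 22 = 27)
D = 1158 (D = -57 + 27*45 = -57 + 1215 = 1158)
(-24795 + D)/(-15983 + (19961/(-15580) - 1465/(-11811))) = (-24795 + 1158)/(-15983 + (19961/(-15580) - 1465/(-11811))) = -23637/(-15983 + (19961*(-1/15580) - 1465*(-1/11811))) = -23637/(-15983 + (-19961/15580 + 1465/11811)) = -23637/(-15983 - 212934671/184015380) = -23637/(-2941330753211/184015380) = -23637*(-184015380/2941330753211) = 4349571537060/2941330753211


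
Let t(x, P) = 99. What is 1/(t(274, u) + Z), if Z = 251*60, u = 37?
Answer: 1/15159 ≈ 6.5967e-5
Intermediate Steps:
Z = 15060
1/(t(274, u) + Z) = 1/(99 + 15060) = 1/15159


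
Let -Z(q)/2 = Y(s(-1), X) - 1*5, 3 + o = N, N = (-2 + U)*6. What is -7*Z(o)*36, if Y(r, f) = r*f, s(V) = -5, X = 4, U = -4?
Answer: -12600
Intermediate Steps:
N = -36 (N = (-2 - 4)*6 = -6*6 = -36)
o = -39 (o = -3 - 36 = -39)
Y(r, f) = f*r
Z(q) = 50 (Z(q) = -2*(4*(-5) - 1*5) = -2*(-20 - 5) = -2*(-25) = 50)
-7*Z(o)*36 = -7*50*36 = -350*36 = -12600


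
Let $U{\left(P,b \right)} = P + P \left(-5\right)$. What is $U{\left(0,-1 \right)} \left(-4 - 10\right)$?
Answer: $0$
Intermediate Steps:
$U{\left(P,b \right)} = - 4 P$ ($U{\left(P,b \right)} = P - 5 P = - 4 P$)
$U{\left(0,-1 \right)} \left(-4 - 10\right) = \left(-4\right) 0 \left(-4 - 10\right) = 0 \left(-14\right) = 0$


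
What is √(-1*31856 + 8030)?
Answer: 19*I*√66 ≈ 154.36*I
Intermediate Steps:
√(-1*31856 + 8030) = √(-31856 + 8030) = √(-23826) = 19*I*√66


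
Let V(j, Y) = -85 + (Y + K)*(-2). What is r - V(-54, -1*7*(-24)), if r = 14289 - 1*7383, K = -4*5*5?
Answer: 7127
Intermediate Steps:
K = -100 (K = -20*5 = -100)
r = 6906 (r = 14289 - 7383 = 6906)
V(j, Y) = 115 - 2*Y (V(j, Y) = -85 + (Y - 100)*(-2) = -85 + (-100 + Y)*(-2) = -85 + (200 - 2*Y) = 115 - 2*Y)
r - V(-54, -1*7*(-24)) = 6906 - (115 - 2*(-1*7)*(-24)) = 6906 - (115 - (-14)*(-24)) = 6906 - (115 - 2*168) = 6906 - (115 - 336) = 6906 - 1*(-221) = 6906 + 221 = 7127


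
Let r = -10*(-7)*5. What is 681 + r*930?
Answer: 326181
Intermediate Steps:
r = 350 (r = 70*5 = 350)
681 + r*930 = 681 + 350*930 = 681 + 325500 = 326181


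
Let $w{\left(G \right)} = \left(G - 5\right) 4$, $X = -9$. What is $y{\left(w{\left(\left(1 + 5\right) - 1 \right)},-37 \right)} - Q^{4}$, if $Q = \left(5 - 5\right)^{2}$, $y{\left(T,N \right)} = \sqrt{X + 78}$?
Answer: $\sqrt{69} \approx 8.3066$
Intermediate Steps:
$w{\left(G \right)} = -20 + 4 G$ ($w{\left(G \right)} = \left(-5 + G\right) 4 = -20 + 4 G$)
$y{\left(T,N \right)} = \sqrt{69}$ ($y{\left(T,N \right)} = \sqrt{-9 + 78} = \sqrt{69}$)
$Q = 0$ ($Q = 0^{2} = 0$)
$y{\left(w{\left(\left(1 + 5\right) - 1 \right)},-37 \right)} - Q^{4} = \sqrt{69} - 0^{4} = \sqrt{69} - 0 = \sqrt{69} + 0 = \sqrt{69}$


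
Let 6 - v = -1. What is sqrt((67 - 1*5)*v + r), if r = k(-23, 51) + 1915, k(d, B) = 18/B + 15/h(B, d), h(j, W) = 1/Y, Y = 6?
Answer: sqrt(704973)/17 ≈ 49.390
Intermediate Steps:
v = 7 (v = 6 - 1*(-1) = 6 + 1 = 7)
h(j, W) = 1/6
k(d, B) = 90 + 18/B (k(d, B) = 18/B + 15/(1/6) = 18/B + 15*6 = 18/B + 90 = 90 + 18/B)
r = 34091/17 (r = (90 + 18/51) + 1915 = (90 + 18*(1/51)) + 1915 = (90 + 6/17) + 1915 = 1536/17 + 1915 = 34091/17 ≈ 2005.4)
sqrt((67 - 1*5)*v + r) = sqrt((67 - 1*5)*7 + 34091/17) = sqrt((67 - 5)*7 + 34091/17) = sqrt(62*7 + 34091/17) = sqrt(434 + 34091/17) = sqrt(41469/17) = sqrt(704973)/17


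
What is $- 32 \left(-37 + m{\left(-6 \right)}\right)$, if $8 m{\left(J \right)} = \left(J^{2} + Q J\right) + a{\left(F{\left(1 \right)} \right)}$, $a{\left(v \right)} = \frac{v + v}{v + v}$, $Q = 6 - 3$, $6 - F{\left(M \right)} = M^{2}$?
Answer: $1108$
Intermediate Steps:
$F{\left(M \right)} = 6 - M^{2}$
$Q = 3$
$a{\left(v \right)} = 1$ ($a{\left(v \right)} = \frac{2 v}{2 v} = 2 v \frac{1}{2 v} = 1$)
$m{\left(J \right)} = \frac{1}{8} + \frac{J^{2}}{8} + \frac{3 J}{8}$ ($m{\left(J \right)} = \frac{\left(J^{2} + 3 J\right) + 1}{8} = \frac{1 + J^{2} + 3 J}{8} = \frac{1}{8} + \frac{J^{2}}{8} + \frac{3 J}{8}$)
$- 32 \left(-37 + m{\left(-6 \right)}\right) = - 32 \left(-37 + \left(\frac{1}{8} + \frac{\left(-6\right)^{2}}{8} + \frac{3}{8} \left(-6\right)\right)\right) = - 32 \left(-37 + \left(\frac{1}{8} + \frac{1}{8} \cdot 36 - \frac{9}{4}\right)\right) = - 32 \left(-37 + \left(\frac{1}{8} + \frac{9}{2} - \frac{9}{4}\right)\right) = - 32 \left(-37 + \frac{19}{8}\right) = \left(-32\right) \left(- \frac{277}{8}\right) = 1108$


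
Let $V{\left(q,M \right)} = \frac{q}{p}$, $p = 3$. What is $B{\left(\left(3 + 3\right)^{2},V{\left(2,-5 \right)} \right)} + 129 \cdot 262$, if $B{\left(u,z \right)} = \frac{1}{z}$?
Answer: $\frac{67599}{2} \approx 33800.0$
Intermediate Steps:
$V{\left(q,M \right)} = \frac{q}{3}$
$B{\left(\left(3 + 3\right)^{2},V{\left(2,-5 \right)} \right)} + 129 \cdot 262 = \frac{1}{\frac{1}{3} \cdot 2} + 129 \cdot 262 = \frac{1}{\frac{2}{3}} + 33798 = \frac{3}{2} + 33798 = \frac{67599}{2}$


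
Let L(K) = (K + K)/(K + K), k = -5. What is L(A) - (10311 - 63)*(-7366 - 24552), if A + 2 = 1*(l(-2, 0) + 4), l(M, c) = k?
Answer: 327095665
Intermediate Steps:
l(M, c) = -5
A = -3 (A = -2 + 1*(-5 + 4) = -2 + 1*(-1) = -2 - 1 = -3)
L(K) = 1 (L(K) = (2*K)/((2*K)) = (2*K)*(1/(2*K)) = 1)
L(A) - (10311 - 63)*(-7366 - 24552) = 1 - (10311 - 63)*(-7366 - 24552) = 1 - 10248*(-31918) = 1 - 1*(-327095664) = 1 + 327095664 = 327095665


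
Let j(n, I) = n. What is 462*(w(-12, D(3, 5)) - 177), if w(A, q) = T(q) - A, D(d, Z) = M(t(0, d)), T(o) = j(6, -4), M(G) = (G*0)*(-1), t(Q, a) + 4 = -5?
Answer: -73458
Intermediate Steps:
t(Q, a) = -9 (t(Q, a) = -4 - 5 = -9)
M(G) = 0 (M(G) = 0*(-1) = 0)
T(o) = 6
D(d, Z) = 0
w(A, q) = 6 - A
462*(w(-12, D(3, 5)) - 177) = 462*((6 - 1*(-12)) - 177) = 462*((6 + 12) - 177) = 462*(18 - 177) = 462*(-159) = -73458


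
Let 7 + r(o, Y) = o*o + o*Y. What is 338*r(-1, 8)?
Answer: -4732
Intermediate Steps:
r(o, Y) = -7 + o² + Y*o (r(o, Y) = -7 + (o*o + o*Y) = -7 + (o² + Y*o) = -7 + o² + Y*o)
338*r(-1, 8) = 338*(-7 + (-1)² + 8*(-1)) = 338*(-7 + 1 - 8) = 338*(-14) = -4732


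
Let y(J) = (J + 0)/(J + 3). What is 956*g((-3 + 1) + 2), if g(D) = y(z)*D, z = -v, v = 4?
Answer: 0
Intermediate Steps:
z = -4 (z = -1*4 = -4)
y(J) = J/(3 + J)
g(D) = 4*D (g(D) = (-4/(3 - 4))*D = (-4/(-1))*D = (-4*(-1))*D = 4*D)
956*g((-3 + 1) + 2) = 956*(4*((-3 + 1) + 2)) = 956*(4*(-2 + 2)) = 956*(4*0) = 956*0 = 0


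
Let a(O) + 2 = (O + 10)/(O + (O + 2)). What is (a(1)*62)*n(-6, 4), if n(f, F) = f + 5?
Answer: -93/2 ≈ -46.500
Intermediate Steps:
a(O) = -2 + (10 + O)/(2 + 2*O) (a(O) = -2 + (O + 10)/(O + (O + 2)) = -2 + (10 + O)/(O + (2 + O)) = -2 + (10 + O)/(2 + 2*O))
n(f, F) = 5 + f
(a(1)*62)*n(-6, 4) = ((3*(2 - 1*1)/(2*(1 + 1)))*62)*(5 - 6) = (((3/2)*(2 - 1)/2)*62)*(-1) = (((3/2)*(½)*1)*62)*(-1) = ((¾)*62)*(-1) = (93/2)*(-1) = -93/2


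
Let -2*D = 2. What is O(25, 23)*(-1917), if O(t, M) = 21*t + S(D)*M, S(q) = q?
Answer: -962334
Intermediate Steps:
D = -1 (D = -1/2*2 = -1)
O(t, M) = -M + 21*t (O(t, M) = 21*t - M = -M + 21*t)
O(25, 23)*(-1917) = (-1*23 + 21*25)*(-1917) = (-23 + 525)*(-1917) = 502*(-1917) = -962334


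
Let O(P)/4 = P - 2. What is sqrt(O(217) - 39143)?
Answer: I*sqrt(38283) ≈ 195.66*I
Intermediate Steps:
O(P) = -8 + 4*P (O(P) = 4*(P - 2) = 4*(-2 + P) = -8 + 4*P)
sqrt(O(217) - 39143) = sqrt((-8 + 4*217) - 39143) = sqrt((-8 + 868) - 39143) = sqrt(860 - 39143) = sqrt(-38283) = I*sqrt(38283)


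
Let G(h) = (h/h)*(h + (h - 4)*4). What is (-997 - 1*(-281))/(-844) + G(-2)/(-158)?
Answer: 16884/16669 ≈ 1.0129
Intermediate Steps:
G(h) = -16 + 5*h (G(h) = 1*(h + (-4 + h)*4) = 1*(h + (-16 + 4*h)) = 1*(-16 + 5*h) = -16 + 5*h)
(-997 - 1*(-281))/(-844) + G(-2)/(-158) = (-997 - 1*(-281))/(-844) + (-16 + 5*(-2))/(-158) = (-997 + 281)*(-1/844) + (-16 - 10)*(-1/158) = -716*(-1/844) - 26*(-1/158) = 179/211 + 13/79 = 16884/16669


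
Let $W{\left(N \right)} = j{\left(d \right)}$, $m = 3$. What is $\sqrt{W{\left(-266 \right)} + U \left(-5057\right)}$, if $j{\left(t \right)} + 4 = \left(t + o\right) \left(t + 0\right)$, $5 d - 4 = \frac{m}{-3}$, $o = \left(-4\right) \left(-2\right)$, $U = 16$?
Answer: $\frac{i \sqrt{2022771}}{5} \approx 284.45 i$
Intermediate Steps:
$o = 8$
$d = \frac{3}{5}$ ($d = \frac{4}{5} + \frac{3 \frac{1}{-3}}{5} = \frac{4}{5} + \frac{3 \left(- \frac{1}{3}\right)}{5} = \frac{4}{5} + \frac{1}{5} \left(-1\right) = \frac{4}{5} - \frac{1}{5} = \frac{3}{5} \approx 0.6$)
$j{\left(t \right)} = -4 + t \left(8 + t\right)$ ($j{\left(t \right)} = -4 + \left(t + 8\right) \left(t + 0\right) = -4 + \left(8 + t\right) t = -4 + t \left(8 + t\right)$)
$W{\left(N \right)} = \frac{29}{25}$ ($W{\left(N \right)} = -4 + \left(\frac{3}{5}\right)^{2} + 8 \cdot \frac{3}{5} = -4 + \frac{9}{25} + \frac{24}{5} = \frac{29}{25}$)
$\sqrt{W{\left(-266 \right)} + U \left(-5057\right)} = \sqrt{\frac{29}{25} + 16 \left(-5057\right)} = \sqrt{\frac{29}{25} - 80912} = \sqrt{- \frac{2022771}{25}} = \frac{i \sqrt{2022771}}{5}$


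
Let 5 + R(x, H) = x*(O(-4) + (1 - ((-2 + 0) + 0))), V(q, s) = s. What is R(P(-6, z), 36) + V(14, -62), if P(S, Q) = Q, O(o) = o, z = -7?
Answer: -60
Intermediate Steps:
R(x, H) = -5 - x (R(x, H) = -5 + x*(-4 + (1 - ((-2 + 0) + 0))) = -5 + x*(-4 + (1 - (-2 + 0))) = -5 + x*(-4 + (1 - 1*(-2))) = -5 + x*(-4 + (1 + 2)) = -5 + x*(-4 + 3) = -5 + x*(-1) = -5 - x)
R(P(-6, z), 36) + V(14, -62) = (-5 - 1*(-7)) - 62 = (-5 + 7) - 62 = 2 - 62 = -60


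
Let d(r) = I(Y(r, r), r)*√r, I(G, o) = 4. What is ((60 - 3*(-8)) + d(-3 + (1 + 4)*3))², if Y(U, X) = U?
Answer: 7248 + 1344*√3 ≈ 9575.9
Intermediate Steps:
d(r) = 4*√r
((60 - 3*(-8)) + d(-3 + (1 + 4)*3))² = ((60 - 3*(-8)) + 4*√(-3 + (1 + 4)*3))² = ((60 - 1*(-24)) + 4*√(-3 + 5*3))² = ((60 + 24) + 4*√(-3 + 15))² = (84 + 4*√12)² = (84 + 4*(2*√3))² = (84 + 8*√3)²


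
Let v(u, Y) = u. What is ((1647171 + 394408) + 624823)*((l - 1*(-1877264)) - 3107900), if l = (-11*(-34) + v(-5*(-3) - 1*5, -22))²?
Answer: -2888193318360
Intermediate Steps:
l = 147456 (l = (-11*(-34) + (-5*(-3) - 1*5))² = (374 + (15 - 5))² = (374 + 10)² = 384² = 147456)
((1647171 + 394408) + 624823)*((l - 1*(-1877264)) - 3107900) = ((1647171 + 394408) + 624823)*((147456 - 1*(-1877264)) - 3107900) = (2041579 + 624823)*((147456 + 1877264) - 3107900) = 2666402*(2024720 - 3107900) = 2666402*(-1083180) = -2888193318360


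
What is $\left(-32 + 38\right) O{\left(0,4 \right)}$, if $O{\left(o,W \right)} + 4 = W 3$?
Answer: $48$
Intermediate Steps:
$O{\left(o,W \right)} = -4 + 3 W$ ($O{\left(o,W \right)} = -4 + W 3 = -4 + 3 W$)
$\left(-32 + 38\right) O{\left(0,4 \right)} = \left(-32 + 38\right) \left(-4 + 3 \cdot 4\right) = 6 \left(-4 + 12\right) = 6 \cdot 8 = 48$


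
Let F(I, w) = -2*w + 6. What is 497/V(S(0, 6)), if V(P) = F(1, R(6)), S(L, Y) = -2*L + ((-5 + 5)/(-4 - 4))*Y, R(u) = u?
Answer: -497/6 ≈ -82.833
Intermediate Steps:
S(L, Y) = -2*L (S(L, Y) = -2*L + (0/(-8))*Y = -2*L + (0*(-⅛))*Y = -2*L + 0*Y = -2*L + 0 = -2*L)
F(I, w) = 6 - 2*w
V(P) = -6 (V(P) = 6 - 2*6 = 6 - 12 = -6)
497/V(S(0, 6)) = 497/(-6) = 497*(-⅙) = -497/6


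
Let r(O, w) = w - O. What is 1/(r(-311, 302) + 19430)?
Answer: 1/20043 ≈ 4.9893e-5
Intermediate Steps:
1/(r(-311, 302) + 19430) = 1/((302 - 1*(-311)) + 19430) = 1/((302 + 311) + 19430) = 1/(613 + 19430) = 1/20043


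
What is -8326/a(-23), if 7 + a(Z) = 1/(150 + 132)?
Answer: 2347932/1973 ≈ 1190.0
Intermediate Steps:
a(Z) = -1973/282 (a(Z) = -7 + 1/(150 + 132) = -7 + 1/282 = -1973/282)
-8326/a(-23) = -8326/(-1973/282) = -8326*(-282/1973) = 2347932/1973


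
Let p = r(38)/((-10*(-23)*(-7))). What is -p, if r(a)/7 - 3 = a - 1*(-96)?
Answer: 137/230 ≈ 0.59565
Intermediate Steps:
r(a) = 693 + 7*a (r(a) = 21 + 7*(a - 1*(-96)) = 21 + 7*(a + 96) = 21 + 7*(96 + a) = 21 + (672 + 7*a) = 693 + 7*a)
p = -137/230 (p = (693 + 7*38)/((-10*(-23)*(-7))) = (693 + 266)/((230*(-7))) = 959/(-1610) = 959*(-1/1610) = -137/230 ≈ -0.59565)
-p = -1*(-137/230) = 137/230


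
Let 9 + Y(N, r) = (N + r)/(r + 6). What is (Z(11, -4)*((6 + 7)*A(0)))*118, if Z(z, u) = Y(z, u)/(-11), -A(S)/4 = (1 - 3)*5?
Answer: 30680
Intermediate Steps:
A(S) = 40 (A(S) = -4*(1 - 3)*5 = -(-8)*5 = -4*(-10) = 40)
Y(N, r) = -9 + (N + r)/(6 + r) (Y(N, r) = -9 + (N + r)/(r + 6) = -9 + (N + r)/(6 + r))
Z(z, u) = -(-54 + z - 8*u)/(11*(6 + u)) (Z(z, u) = ((-54 + z - 8*u)/(6 + u))/(-11) = ((-54 + z - 8*u)/(6 + u))*(-1/11) = -(-54 + z - 8*u)/(11*(6 + u)))
(Z(11, -4)*((6 + 7)*A(0)))*118 = (((54 - 1*11 + 8*(-4))/(11*(6 - 4)))*((6 + 7)*40))*118 = (((1/11)*(54 - 11 - 32)/2)*(13*40))*118 = (((1/11)*(½)*11)*520)*118 = ((½)*520)*118 = 260*118 = 30680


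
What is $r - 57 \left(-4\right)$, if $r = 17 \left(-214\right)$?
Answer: $-3410$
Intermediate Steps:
$r = -3638$
$r - 57 \left(-4\right) = -3638 - 57 \left(-4\right) = -3638 - -228 = -3638 + 228 = -3410$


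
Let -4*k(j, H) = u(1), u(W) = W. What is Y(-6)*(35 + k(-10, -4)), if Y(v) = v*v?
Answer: 1251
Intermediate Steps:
k(j, H) = -¼ (k(j, H) = -¼*1 = -¼)
Y(v) = v²
Y(-6)*(35 + k(-10, -4)) = (-6)²*(35 - ¼) = 36*(139/4) = 1251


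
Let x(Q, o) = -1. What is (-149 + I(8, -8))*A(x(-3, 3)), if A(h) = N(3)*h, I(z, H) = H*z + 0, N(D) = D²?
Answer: 1917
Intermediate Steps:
I(z, H) = H*z
A(h) = 9*h (A(h) = 3²*h = 9*h)
(-149 + I(8, -8))*A(x(-3, 3)) = (-149 - 8*8)*(9*(-1)) = (-149 - 64)*(-9) = -213*(-9) = 1917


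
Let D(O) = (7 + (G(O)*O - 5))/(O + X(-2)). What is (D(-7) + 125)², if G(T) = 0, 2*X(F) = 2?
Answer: 139876/9 ≈ 15542.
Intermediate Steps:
X(F) = 1 (X(F) = (½)*2 = 1)
D(O) = 2/(1 + O) (D(O) = (7 + (0*O - 5))/(O + 1) = (7 + (0 - 5))/(1 + O) = (7 - 5)/(1 + O) = 2/(1 + O))
(D(-7) + 125)² = (2/(1 - 7) + 125)² = (2/(-6) + 125)² = (2*(-⅙) + 125)² = (-⅓ + 125)² = (374/3)² = 139876/9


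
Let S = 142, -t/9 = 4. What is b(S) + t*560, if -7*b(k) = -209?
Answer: -140911/7 ≈ -20130.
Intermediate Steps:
t = -36 (t = -9*4 = -36)
b(k) = 209/7 (b(k) = -⅐*(-209) = 209/7)
b(S) + t*560 = 209/7 - 36*560 = 209/7 - 20160 = -140911/7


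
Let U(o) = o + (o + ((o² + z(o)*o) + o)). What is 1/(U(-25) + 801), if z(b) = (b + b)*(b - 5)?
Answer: -1/36149 ≈ -2.7663e-5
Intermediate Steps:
z(b) = 2*b*(-5 + b) (z(b) = (2*b)*(-5 + b) = 2*b*(-5 + b))
U(o) = o² + 3*o + 2*o²*(-5 + o) (U(o) = o + (o + ((o² + (2*o*(-5 + o))*o) + o)) = o + (o + ((o² + 2*o²*(-5 + o)) + o)) = o + (o + (o + o² + 2*o²*(-5 + o))) = o + (o² + 2*o + 2*o²*(-5 + o)) = o² + 3*o + 2*o²*(-5 + o))
1/(U(-25) + 801) = 1/(-25*(3 - 25 + 2*(-25)*(-5 - 25)) + 801) = 1/(-25*(3 - 25 + 2*(-25)*(-30)) + 801) = 1/(-25*(3 - 25 + 1500) + 801) = 1/(-25*1478 + 801) = 1/(-36950 + 801) = 1/(-36149) = -1/36149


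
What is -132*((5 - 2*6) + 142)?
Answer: -17820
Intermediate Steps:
-132*((5 - 2*6) + 142) = -132*((5 - 12) + 142) = -132*(-7 + 142) = -132*135 = -17820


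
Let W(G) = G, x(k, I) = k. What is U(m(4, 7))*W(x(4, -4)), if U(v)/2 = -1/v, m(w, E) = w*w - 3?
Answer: -8/13 ≈ -0.61539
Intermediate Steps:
m(w, E) = -3 + w**2 (m(w, E) = w**2 - 3 = -3 + w**2)
U(v) = -2/v (U(v) = 2*(-1/v) = -2/v)
U(m(4, 7))*W(x(4, -4)) = -2/(-3 + 4**2)*4 = -2/(-3 + 16)*4 = -2/13*4 = -8/13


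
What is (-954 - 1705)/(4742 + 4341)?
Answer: -2659/9083 ≈ -0.29274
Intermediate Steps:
(-954 - 1705)/(4742 + 4341) = -2659/9083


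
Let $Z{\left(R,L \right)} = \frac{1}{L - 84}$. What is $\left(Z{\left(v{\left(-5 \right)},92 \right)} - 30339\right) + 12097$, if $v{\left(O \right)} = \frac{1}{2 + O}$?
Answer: $- \frac{145935}{8} \approx -18242.0$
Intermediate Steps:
$Z{\left(R,L \right)} = \frac{1}{-84 + L}$
$\left(Z{\left(v{\left(-5 \right)},92 \right)} - 30339\right) + 12097 = \left(\frac{1}{-84 + 92} - 30339\right) + 12097 = \left(\frac{1}{8} - 30339\right) + 12097 = - \frac{242711}{8} + 12097 = - \frac{145935}{8}$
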